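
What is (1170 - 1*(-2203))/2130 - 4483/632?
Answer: -3708527/673080 ≈ -5.5098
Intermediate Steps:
(1170 - 1*(-2203))/2130 - 4483/632 = (1170 + 2203)*(1/2130) - 4483*1/632 = 3373*(1/2130) - 4483/632 = 3373/2130 - 4483/632 = -3708527/673080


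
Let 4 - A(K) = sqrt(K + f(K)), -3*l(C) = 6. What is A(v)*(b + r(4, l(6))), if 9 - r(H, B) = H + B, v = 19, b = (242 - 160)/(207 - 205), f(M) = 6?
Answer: -48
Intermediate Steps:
l(C) = -2 (l(C) = -1/3*6 = -2)
b = 41 (b = 82/2 = 82*(1/2) = 41)
r(H, B) = 9 - B - H (r(H, B) = 9 - (H + B) = 9 - (B + H) = 9 + (-B - H) = 9 - B - H)
A(K) = 4 - sqrt(6 + K) (A(K) = 4 - sqrt(K + 6) = 4 - sqrt(6 + K))
A(v)*(b + r(4, l(6))) = (4 - sqrt(6 + 19))*(41 + (9 - 1*(-2) - 1*4)) = (4 - sqrt(25))*(41 + (9 + 2 - 4)) = (4 - 1*5)*(41 + 7) = (4 - 5)*48 = -1*48 = -48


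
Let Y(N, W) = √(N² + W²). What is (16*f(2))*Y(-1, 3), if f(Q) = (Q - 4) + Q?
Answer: 0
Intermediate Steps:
f(Q) = -4 + 2*Q (f(Q) = (-4 + Q) + Q = -4 + 2*Q)
(16*f(2))*Y(-1, 3) = (16*(-4 + 2*2))*√((-1)² + 3²) = (16*(-4 + 4))*√(1 + 9) = (16*0)*√10 = 0*√10 = 0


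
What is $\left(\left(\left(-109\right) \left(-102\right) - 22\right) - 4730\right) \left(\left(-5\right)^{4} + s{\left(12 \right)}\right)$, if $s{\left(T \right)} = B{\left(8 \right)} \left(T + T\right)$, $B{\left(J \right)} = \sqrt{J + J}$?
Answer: $4589886$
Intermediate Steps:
$B{\left(J \right)} = \sqrt{2} \sqrt{J}$ ($B{\left(J \right)} = \sqrt{2 J} = \sqrt{2} \sqrt{J}$)
$s{\left(T \right)} = 8 T$ ($s{\left(T \right)} = \sqrt{2} \sqrt{8} \left(T + T\right) = \sqrt{2} \cdot 2 \sqrt{2} \cdot 2 T = 4 \cdot 2 T = 8 T$)
$\left(\left(\left(-109\right) \left(-102\right) - 22\right) - 4730\right) \left(\left(-5\right)^{4} + s{\left(12 \right)}\right) = \left(\left(\left(-109\right) \left(-102\right) - 22\right) - 4730\right) \left(\left(-5\right)^{4} + 8 \cdot 12\right) = \left(\left(11118 - 22\right) - 4730\right) \left(625 + 96\right) = \left(11096 - 4730\right) 721 = 6366 \cdot 721 = 4589886$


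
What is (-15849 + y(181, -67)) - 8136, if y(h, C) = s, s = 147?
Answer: -23838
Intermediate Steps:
y(h, C) = 147
(-15849 + y(181, -67)) - 8136 = (-15849 + 147) - 8136 = -15702 - 8136 = -23838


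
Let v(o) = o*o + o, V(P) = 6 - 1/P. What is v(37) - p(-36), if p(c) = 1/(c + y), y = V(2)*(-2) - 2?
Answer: 68895/49 ≈ 1406.0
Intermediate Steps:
V(P) = 6 - 1/P
v(o) = o + o² (v(o) = o² + o = o + o²)
y = -13 (y = (6 - 1/2)*(-2) - 2 = (6 - 1*½)*(-2) - 2 = (6 - ½)*(-2) - 2 = (11/2)*(-2) - 2 = -11 - 2 = -13)
p(c) = 1/(-13 + c) (p(c) = 1/(c - 13) = 1/(-13 + c))
v(37) - p(-36) = 37*(1 + 37) - 1/(-13 - 36) = 37*38 - 1/(-49) = 1406 - 1*(-1/49) = 1406 + 1/49 = 68895/49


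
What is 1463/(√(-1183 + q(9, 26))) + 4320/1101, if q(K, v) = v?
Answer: 1440/367 - 1463*I*√1157/1157 ≈ 3.9237 - 43.011*I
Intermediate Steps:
1463/(√(-1183 + q(9, 26))) + 4320/1101 = 1463/(√(-1183 + 26)) + 4320/1101 = 1463/(√(-1157)) + 4320*(1/1101) = 1463/((I*√1157)) + 1440/367 = 1463*(-I*√1157/1157) + 1440/367 = -1463*I*√1157/1157 + 1440/367 = 1440/367 - 1463*I*√1157/1157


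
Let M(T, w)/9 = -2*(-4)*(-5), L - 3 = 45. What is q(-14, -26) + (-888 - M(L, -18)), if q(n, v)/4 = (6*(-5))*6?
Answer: -1248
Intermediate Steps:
L = 48 (L = 3 + 45 = 48)
M(T, w) = -360 (M(T, w) = 9*(-2*(-4)*(-5)) = 9*(8*(-5)) = 9*(-40) = -360)
q(n, v) = -720 (q(n, v) = 4*((6*(-5))*6) = 4*(-30*6) = 4*(-180) = -720)
q(-14, -26) + (-888 - M(L, -18)) = -720 + (-888 - 1*(-360)) = -720 + (-888 + 360) = -720 - 528 = -1248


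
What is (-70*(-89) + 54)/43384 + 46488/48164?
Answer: 144968623/130596686 ≈ 1.1100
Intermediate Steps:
(-70*(-89) + 54)/43384 + 46488/48164 = (6230 + 54)*(1/43384) + 46488*(1/48164) = 6284*(1/43384) + 11622/12041 = 1571/10846 + 11622/12041 = 144968623/130596686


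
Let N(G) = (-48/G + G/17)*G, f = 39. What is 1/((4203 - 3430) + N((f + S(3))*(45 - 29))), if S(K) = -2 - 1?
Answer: 17/344101 ≈ 4.9404e-5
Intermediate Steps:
S(K) = -3
N(G) = G*(-48/G + G/17) (N(G) = (-48/G + G*(1/17))*G = (-48/G + G/17)*G = G*(-48/G + G/17))
1/((4203 - 3430) + N((f + S(3))*(45 - 29))) = 1/((4203 - 3430) + (-48 + ((39 - 3)*(45 - 29))²/17)) = 1/(773 + (-48 + (36*16)²/17)) = 1/(773 + (-48 + (1/17)*576²)) = 1/(773 + (-48 + (1/17)*331776)) = 1/(773 + (-48 + 331776/17)) = 1/(773 + 330960/17) = 1/(344101/17) = 17/344101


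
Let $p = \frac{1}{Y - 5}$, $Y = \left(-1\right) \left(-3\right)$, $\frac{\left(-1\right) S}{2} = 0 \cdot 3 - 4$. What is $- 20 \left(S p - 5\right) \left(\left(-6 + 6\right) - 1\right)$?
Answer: $-180$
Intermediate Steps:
$S = 8$ ($S = - 2 \left(0 \cdot 3 - 4\right) = - 2 \left(0 - 4\right) = \left(-2\right) \left(-4\right) = 8$)
$Y = 3$
$p = - \frac{1}{2}$ ($p = \frac{1}{3 - 5} = \frac{1}{-2} = - \frac{1}{2} \approx -0.5$)
$- 20 \left(S p - 5\right) \left(\left(-6 + 6\right) - 1\right) = - 20 \left(8 \left(- \frac{1}{2}\right) - 5\right) \left(\left(-6 + 6\right) - 1\right) = - 20 \left(-4 - 5\right) \left(0 - 1\right) = \left(-20\right) \left(-9\right) \left(-1\right) = 180 \left(-1\right) = -180$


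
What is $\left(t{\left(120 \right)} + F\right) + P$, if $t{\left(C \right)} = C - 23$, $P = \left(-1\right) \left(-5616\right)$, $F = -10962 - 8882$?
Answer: $-14131$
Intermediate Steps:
$F = -19844$
$P = 5616$
$t{\left(C \right)} = -23 + C$
$\left(t{\left(120 \right)} + F\right) + P = \left(\left(-23 + 120\right) - 19844\right) + 5616 = \left(97 - 19844\right) + 5616 = -19747 + 5616 = -14131$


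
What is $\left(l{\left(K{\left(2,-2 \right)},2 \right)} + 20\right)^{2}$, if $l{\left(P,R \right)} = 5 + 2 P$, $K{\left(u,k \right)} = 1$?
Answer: $729$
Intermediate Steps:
$\left(l{\left(K{\left(2,-2 \right)},2 \right)} + 20\right)^{2} = \left(\left(5 + 2 \cdot 1\right) + 20\right)^{2} = \left(\left(5 + 2\right) + 20\right)^{2} = \left(7 + 20\right)^{2} = 27^{2} = 729$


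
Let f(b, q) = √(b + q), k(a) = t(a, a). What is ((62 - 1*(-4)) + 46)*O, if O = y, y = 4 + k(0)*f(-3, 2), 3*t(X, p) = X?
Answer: 448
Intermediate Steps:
t(X, p) = X/3
k(a) = a/3
y = 4 (y = 4 + ((⅓)*0)*√(-3 + 2) = 4 + 0*√(-1) = 4 + 0*I = 4 + 0 = 4)
O = 4
((62 - 1*(-4)) + 46)*O = ((62 - 1*(-4)) + 46)*4 = ((62 + 4) + 46)*4 = (66 + 46)*4 = 112*4 = 448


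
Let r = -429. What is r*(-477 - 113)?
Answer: 253110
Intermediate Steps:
r*(-477 - 113) = -429*(-477 - 113) = -429*(-590) = 253110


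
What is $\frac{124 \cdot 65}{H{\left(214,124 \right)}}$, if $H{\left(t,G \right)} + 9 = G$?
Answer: $\frac{1612}{23} \approx 70.087$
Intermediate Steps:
$H{\left(t,G \right)} = -9 + G$
$\frac{124 \cdot 65}{H{\left(214,124 \right)}} = \frac{124 \cdot 65}{-9 + 124} = \frac{8060}{115} = 8060 \cdot \frac{1}{115} = \frac{1612}{23}$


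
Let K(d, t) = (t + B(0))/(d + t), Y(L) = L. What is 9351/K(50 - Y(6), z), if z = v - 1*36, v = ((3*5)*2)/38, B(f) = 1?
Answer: -1561617/650 ≈ -2402.5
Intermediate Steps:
v = 15/19 (v = (15*2)*(1/38) = 30*(1/38) = 15/19 ≈ 0.78947)
z = -669/19 (z = 15/19 - 1*36 = 15/19 - 36 = -669/19 ≈ -35.211)
K(d, t) = (1 + t)/(d + t) (K(d, t) = (t + 1)/(d + t) = (1 + t)/(d + t))
9351/K(50 - Y(6), z) = 9351/(((1 - 669/19)/((50 - 1*6) - 669/19))) = 9351/((-650/19/((50 - 6) - 669/19))) = 9351/((-650/19/(44 - 669/19))) = 9351/((-650/19/(167/19))) = 9351/(((19/167)*(-650/19))) = 9351/(-650/167) = 9351*(-167/650) = -1561617/650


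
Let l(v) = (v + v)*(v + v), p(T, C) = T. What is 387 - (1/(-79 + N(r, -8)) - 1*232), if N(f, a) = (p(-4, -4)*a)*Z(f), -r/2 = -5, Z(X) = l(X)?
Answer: 7874298/12721 ≈ 619.00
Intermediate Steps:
l(v) = 4*v² (l(v) = (2*v)*(2*v) = 4*v²)
Z(X) = 4*X²
r = 10 (r = -2*(-5) = 10)
N(f, a) = -16*a*f² (N(f, a) = (-4*a)*(4*f²) = -16*a*f²)
387 - (1/(-79 + N(r, -8)) - 1*232) = 387 - (1/(-79 - 16*(-8)*10²) - 1*232) = 387 - (1/(-79 - 16*(-8)*100) - 232) = 387 - (1/(-79 + 12800) - 232) = 387 - (1/12721 - 232) = 387 - 1*(-2951271/12721) = 387 + 2951271/12721 = 7874298/12721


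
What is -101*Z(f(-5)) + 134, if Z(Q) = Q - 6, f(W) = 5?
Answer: 235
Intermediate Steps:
Z(Q) = -6 + Q
-101*Z(f(-5)) + 134 = -101*(-6 + 5) + 134 = -101*(-1) + 134 = 101 + 134 = 235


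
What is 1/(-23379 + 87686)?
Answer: 1/64307 ≈ 1.5550e-5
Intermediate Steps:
1/(-23379 + 87686) = 1/64307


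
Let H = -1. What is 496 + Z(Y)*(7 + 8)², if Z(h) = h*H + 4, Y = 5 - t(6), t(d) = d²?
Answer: 8371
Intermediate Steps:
Y = -31 (Y = 5 - 1*6² = 5 - 1*36 = 5 - 36 = -31)
Z(h) = 4 - h (Z(h) = h*(-1) + 4 = -h + 4 = 4 - h)
496 + Z(Y)*(7 + 8)² = 496 + (4 - 1*(-31))*(7 + 8)² = 496 + (4 + 31)*15² = 496 + 35*225 = 496 + 7875 = 8371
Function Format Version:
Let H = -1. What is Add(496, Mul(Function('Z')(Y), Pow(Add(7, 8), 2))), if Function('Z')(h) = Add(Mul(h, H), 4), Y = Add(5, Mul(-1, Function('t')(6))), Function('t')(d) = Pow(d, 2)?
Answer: 8371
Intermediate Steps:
Y = -31 (Y = Add(5, Mul(-1, Pow(6, 2))) = Add(5, Mul(-1, 36)) = Add(5, -36) = -31)
Function('Z')(h) = Add(4, Mul(-1, h)) (Function('Z')(h) = Add(Mul(h, -1), 4) = Add(Mul(-1, h), 4) = Add(4, Mul(-1, h)))
Add(496, Mul(Function('Z')(Y), Pow(Add(7, 8), 2))) = Add(496, Mul(Add(4, Mul(-1, -31)), Pow(Add(7, 8), 2))) = Add(496, Mul(Add(4, 31), Pow(15, 2))) = Add(496, Mul(35, 225)) = Add(496, 7875) = 8371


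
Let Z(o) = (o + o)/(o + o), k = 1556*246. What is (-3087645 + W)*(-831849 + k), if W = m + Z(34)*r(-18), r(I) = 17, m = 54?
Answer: 1386546118902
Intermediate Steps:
k = 382776
Z(o) = 1 (Z(o) = (2*o)/((2*o)) = (2*o)*(1/(2*o)) = 1)
W = 71 (W = 54 + 1*17 = 54 + 17 = 71)
(-3087645 + W)*(-831849 + k) = (-3087645 + 71)*(-831849 + 382776) = -3087574*(-449073) = 1386546118902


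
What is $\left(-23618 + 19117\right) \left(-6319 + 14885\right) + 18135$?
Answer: $-38537431$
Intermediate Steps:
$\left(-23618 + 19117\right) \left(-6319 + 14885\right) + 18135 = \left(-4501\right) 8566 + 18135 = -38555566 + 18135 = -38537431$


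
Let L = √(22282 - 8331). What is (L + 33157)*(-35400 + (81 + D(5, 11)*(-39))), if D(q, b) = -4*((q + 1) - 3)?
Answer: -1155554607 - 34851*√13951 ≈ -1.1597e+9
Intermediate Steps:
D(q, b) = 8 - 4*q (D(q, b) = -4*((1 + q) - 3) = -4*(-2 + q) = 8 - 4*q)
L = √13951 ≈ 118.11
(L + 33157)*(-35400 + (81 + D(5, 11)*(-39))) = (√13951 + 33157)*(-35400 + (81 + (8 - 4*5)*(-39))) = (33157 + √13951)*(-35400 + (81 + (8 - 20)*(-39))) = (33157 + √13951)*(-35400 + (81 - 12*(-39))) = (33157 + √13951)*(-35400 + (81 + 468)) = (33157 + √13951)*(-35400 + 549) = (33157 + √13951)*(-34851) = -1155554607 - 34851*√13951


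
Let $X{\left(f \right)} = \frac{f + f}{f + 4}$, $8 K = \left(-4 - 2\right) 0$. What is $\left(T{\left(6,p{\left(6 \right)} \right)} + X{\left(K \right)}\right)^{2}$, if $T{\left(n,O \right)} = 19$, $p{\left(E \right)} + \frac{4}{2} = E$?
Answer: $361$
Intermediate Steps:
$p{\left(E \right)} = -2 + E$
$K = 0$ ($K = \frac{\left(-4 - 2\right) 0}{8} = \frac{\left(-6\right) 0}{8} = \frac{1}{8} \cdot 0 = 0$)
$X{\left(f \right)} = \frac{2 f}{4 + f}$
$\left(T{\left(6,p{\left(6 \right)} \right)} + X{\left(K \right)}\right)^{2} = \left(19 + 2 \cdot 0 \frac{1}{4 + 0}\right)^{2} = \left(19 + 2 \cdot 0 \cdot \frac{1}{4}\right)^{2} = \left(19 + 0\right)^{2} = 19^{2} = 361$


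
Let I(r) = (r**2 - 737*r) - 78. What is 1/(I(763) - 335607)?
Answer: -1/315847 ≈ -3.1661e-6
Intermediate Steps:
I(r) = -78 + r**2 - 737*r
1/(I(763) - 335607) = 1/((-78 + 763**2 - 737*763) - 335607) = 1/((-78 + 582169 - 562331) - 335607) = 1/(19760 - 335607) = 1/(-315847) = -1/315847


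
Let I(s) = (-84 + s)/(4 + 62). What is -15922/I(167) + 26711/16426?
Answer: -17259077939/1363358 ≈ -12659.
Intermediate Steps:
I(s) = -14/11 + s/66 (I(s) = (-84 + s)/66 = (-84 + s)*(1/66) = -14/11 + s/66)
-15922/I(167) + 26711/16426 = -15922/(-14/11 + (1/66)*167) + 26711/16426 = -15922/(-14/11 + 167/66) + 26711*(1/16426) = -15922/83/66 + 26711/16426 = -15922*66/83 + 26711/16426 = -1050852/83 + 26711/16426 = -17259077939/1363358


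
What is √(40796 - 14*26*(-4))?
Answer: 2*√10563 ≈ 205.55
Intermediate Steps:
√(40796 - 14*26*(-4)) = √(40796 - 364*(-4)) = √(40796 + 1456) = √42252 = 2*√10563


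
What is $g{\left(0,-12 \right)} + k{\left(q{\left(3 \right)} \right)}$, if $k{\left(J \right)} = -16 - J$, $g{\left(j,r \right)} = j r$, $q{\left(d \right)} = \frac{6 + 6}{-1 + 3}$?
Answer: $-22$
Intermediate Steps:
$q{\left(d \right)} = 6$ ($q{\left(d \right)} = \frac{12}{2} = 12 \cdot \frac{1}{2} = 6$)
$g{\left(0,-12 \right)} + k{\left(q{\left(3 \right)} \right)} = 0 \left(-12\right) - 22 = 0 - 22 = -22$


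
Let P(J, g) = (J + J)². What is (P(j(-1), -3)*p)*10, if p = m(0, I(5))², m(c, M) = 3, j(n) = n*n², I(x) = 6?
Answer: 360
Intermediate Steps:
j(n) = n³
P(J, g) = 4*J² (P(J, g) = (2*J)² = 4*J²)
p = 9 (p = 3² = 9)
(P(j(-1), -3)*p)*10 = ((4*((-1)³)²)*9)*10 = ((4*(-1)²)*9)*10 = ((4*1)*9)*10 = (4*9)*10 = 36*10 = 360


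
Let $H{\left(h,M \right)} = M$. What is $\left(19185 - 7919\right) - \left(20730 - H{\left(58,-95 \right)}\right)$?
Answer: $-9559$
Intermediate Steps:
$\left(19185 - 7919\right) - \left(20730 - H{\left(58,-95 \right)}\right) = \left(19185 - 7919\right) - \left(20730 - -95\right) = 11266 - \left(20730 + 95\right) = 11266 - 20825 = -9559$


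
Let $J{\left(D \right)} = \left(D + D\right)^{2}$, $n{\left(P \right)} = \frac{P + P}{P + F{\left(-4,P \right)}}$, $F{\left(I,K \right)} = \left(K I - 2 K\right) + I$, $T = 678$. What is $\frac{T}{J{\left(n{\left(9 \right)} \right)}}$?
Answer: $\frac{271313}{216} \approx 1256.1$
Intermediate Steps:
$F{\left(I,K \right)} = I - 2 K + I K$ ($F{\left(I,K \right)} = \left(I K - 2 K\right) + I = \left(- 2 K + I K\right) + I = I - 2 K + I K$)
$n{\left(P \right)} = \frac{2 P}{-4 - 5 P}$ ($n{\left(P \right)} = \frac{P + P}{P - \left(4 + 6 P\right)} = \frac{2 P}{P - \left(4 + 6 P\right)} = \frac{2 P}{-4 - 5 P}$)
$J{\left(D \right)} = 4 D^{2}$ ($J{\left(D \right)} = \left(2 D\right)^{2} = 4 D^{2}$)
$\frac{T}{J{\left(n{\left(9 \right)} \right)}} = \frac{678}{4 \left(\left(-2\right) 9 \frac{1}{4 + 5 \cdot 9}\right)^{2}} = \frac{678}{4 \left(\left(-2\right) 9 \frac{1}{4 + 45}\right)^{2}} = \frac{678}{4 \left(\left(-2\right) 9 \cdot \frac{1}{49}\right)^{2}} = \frac{678}{4 \left(- \frac{18}{49}\right)^{2}} = \frac{678}{4 \cdot \frac{324}{2401}} = \frac{678}{\frac{1296}{2401}} = 678 \cdot \frac{2401}{1296} = \frac{271313}{216}$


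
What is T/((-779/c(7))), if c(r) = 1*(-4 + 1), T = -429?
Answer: -1287/779 ≈ -1.6521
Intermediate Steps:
c(r) = -3 (c(r) = 1*(-3) = -3)
T/((-779/c(7))) = -429/((-779/(-3))) = -429/((-779*(-⅓))) = -429/779/3 = -429*3/779 = -1287/779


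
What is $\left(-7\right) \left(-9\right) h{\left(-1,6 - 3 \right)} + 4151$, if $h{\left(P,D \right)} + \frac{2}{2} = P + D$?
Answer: $4214$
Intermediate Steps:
$h{\left(P,D \right)} = -1 + D + P$ ($h{\left(P,D \right)} = -1 + \left(P + D\right) = -1 + \left(D + P\right) = -1 + D + P$)
$\left(-7\right) \left(-9\right) h{\left(-1,6 - 3 \right)} + 4151 = \left(-7\right) \left(-9\right) \left(-1 + \left(6 - 3\right) - 1\right) + 4151 = 63 \left(-1 + 3 - 1\right) + 4151 = 63 \cdot 1 + 4151 = 63 + 4151 = 4214$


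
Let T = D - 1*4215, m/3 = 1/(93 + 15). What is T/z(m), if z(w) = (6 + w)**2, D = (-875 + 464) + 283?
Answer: -5628528/47089 ≈ -119.53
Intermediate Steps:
m = 1/36 (m = 3/(93 + 15) = 3/108 = 3*(1/108) = 1/36 ≈ 0.027778)
D = -128 (D = -411 + 283 = -128)
T = -4343 (T = -128 - 1*4215 = -128 - 4215 = -4343)
T/z(m) = -4343/(6 + 1/36)**2 = -4343/((217/36)**2) = -4343/47089/1296 = -4343*1296/47089 = -5628528/47089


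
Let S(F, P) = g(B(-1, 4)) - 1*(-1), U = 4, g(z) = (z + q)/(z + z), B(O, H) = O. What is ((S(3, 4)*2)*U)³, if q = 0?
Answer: 1728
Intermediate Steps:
g(z) = ½ (g(z) = (z + 0)/(z + z) = z/((2*z)) = z*(1/(2*z)) = ½)
S(F, P) = 3/2 (S(F, P) = ½ - 1*(-1) = ½ + 1 = 3/2)
((S(3, 4)*2)*U)³ = (((3/2)*2)*4)³ = (3*4)³ = 12³ = 1728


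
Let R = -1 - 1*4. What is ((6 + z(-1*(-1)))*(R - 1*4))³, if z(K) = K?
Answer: -250047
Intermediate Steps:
R = -5 (R = -1 - 4 = -5)
((6 + z(-1*(-1)))*(R - 1*4))³ = ((6 - 1*(-1))*(-5 - 1*4))³ = ((6 + 1)*(-5 - 4))³ = (7*(-9))³ = (-63)³ = -250047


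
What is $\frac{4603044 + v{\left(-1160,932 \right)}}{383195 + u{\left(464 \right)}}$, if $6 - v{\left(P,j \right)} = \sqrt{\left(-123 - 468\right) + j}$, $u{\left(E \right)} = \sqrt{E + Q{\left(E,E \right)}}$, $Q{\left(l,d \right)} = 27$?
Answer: $\frac{881932872375}{73419203767} - \frac{2301525 \sqrt{491}}{73419203767} - \frac{383195 \sqrt{341}}{146838407534} + \frac{\sqrt{167431}}{146838407534} \approx 12.012$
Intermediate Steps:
$u{\left(E \right)} = \sqrt{27 + E}$ ($u{\left(E \right)} = \sqrt{E + 27} = \sqrt{27 + E}$)
$v{\left(P,j \right)} = 6 - \sqrt{-591 + j}$ ($v{\left(P,j \right)} = 6 - \sqrt{\left(-123 - 468\right) + j} = 6 - \sqrt{-591 + j}$)
$\frac{4603044 + v{\left(-1160,932 \right)}}{383195 + u{\left(464 \right)}} = \frac{4603044 + \left(6 - \sqrt{-591 + 932}\right)}{383195 + \sqrt{27 + 464}} = \frac{4603044 + \left(6 - \sqrt{341}\right)}{383195 + \sqrt{491}} = \frac{4603050 - \sqrt{341}}{383195 + \sqrt{491}}$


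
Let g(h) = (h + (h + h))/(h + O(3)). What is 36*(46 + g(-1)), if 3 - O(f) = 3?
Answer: 1764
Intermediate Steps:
O(f) = 0 (O(f) = 3 - 1*3 = 3 - 3 = 0)
g(h) = 3 (g(h) = (h + (h + h))/(h + 0) = (h + 2*h)/h = (3*h)/h = 3)
36*(46 + g(-1)) = 36*(46 + 3) = 36*49 = 1764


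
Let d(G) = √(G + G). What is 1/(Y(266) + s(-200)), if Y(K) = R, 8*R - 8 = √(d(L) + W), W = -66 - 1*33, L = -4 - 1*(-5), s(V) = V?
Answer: -1/(199 - I*√(99 - √2)/8) ≈ -0.0050249 - 3.118e-5*I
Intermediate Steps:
L = 1 (L = -4 + 5 = 1)
d(G) = √2*√G (d(G) = √(2*G) = √2*√G)
W = -99 (W = -66 - 33 = -99)
R = 1 + √(-99 + √2)/8 (R = 1 + √(√2*√1 - 99)/8 = 1 + √(√2*1 - 99)/8 = 1 + √(√2 - 99)/8 = 1 + √(-99 + √2)/8 ≈ 1.0 + 1.2348*I)
Y(K) = 1 + √(-99 + √2)/8
1/(Y(266) + s(-200)) = 1/((1 + √(-99 + √2)/8) - 200) = 1/(-199 + √(-99 + √2)/8)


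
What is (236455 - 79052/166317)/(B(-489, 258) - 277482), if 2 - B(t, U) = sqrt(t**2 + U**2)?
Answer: -2182458293027768/2561110317692931 + 39326407183*sqrt(33965)/4268517196154885 ≈ -0.85046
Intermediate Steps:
B(t, U) = 2 - sqrt(U**2 + t**2) (B(t, U) = 2 - sqrt(t**2 + U**2) = 2 - sqrt(U**2 + t**2))
(236455 - 79052/166317)/(B(-489, 258) - 277482) = (236455 - 79052/166317)/((2 - sqrt(258**2 + (-489)**2)) - 277482) = (236455 - 79052*1/166317)/((2 - sqrt(66564 + 239121)) - 277482) = (236455 - 79052/166317)/((2 - sqrt(305685)) - 277482) = 39326407183/(166317*((2 - 3*sqrt(33965)) - 277482)) = 39326407183/(166317*(-277480 - 3*sqrt(33965)))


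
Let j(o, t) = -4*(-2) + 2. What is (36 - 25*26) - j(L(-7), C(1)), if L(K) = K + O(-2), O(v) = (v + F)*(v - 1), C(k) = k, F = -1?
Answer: -624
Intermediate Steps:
O(v) = (-1 + v)² (O(v) = (v - 1)*(v - 1) = (-1 + v)*(-1 + v) = (-1 + v)²)
L(K) = 9 + K (L(K) = K + (1 + (-2)² - 2*(-2)) = K + (1 + 4 + 4) = K + 9 = 9 + K)
j(o, t) = 10 (j(o, t) = 8 + 2 = 10)
(36 - 25*26) - j(L(-7), C(1)) = (36 - 25*26) - 1*10 = (36 - 650) - 10 = -614 - 10 = -624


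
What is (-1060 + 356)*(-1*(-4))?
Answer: -2816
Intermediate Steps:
(-1060 + 356)*(-1*(-4)) = -704*4 = -2816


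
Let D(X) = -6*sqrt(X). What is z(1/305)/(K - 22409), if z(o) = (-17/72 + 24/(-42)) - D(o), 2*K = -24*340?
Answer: 407/13350456 - 6*sqrt(305)/8079145 ≈ 1.7516e-5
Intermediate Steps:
K = -4080 (K = (-24*340)/2 = (1/2)*(-8160) = -4080)
z(o) = -407/504 + 6*sqrt(o) (z(o) = (-17/72 + 24/(-42)) - (-6)*sqrt(o) = (-17*1/72 + 24*(-1/42)) + 6*sqrt(o) = (-17/72 - 4/7) + 6*sqrt(o) = -407/504 + 6*sqrt(o))
z(1/305)/(K - 22409) = (-407/504 + 6*sqrt(1/305))/(-4080 - 22409) = (-407/504 + 6*sqrt(1/305))/(-26489) = (-407/504 + 6*(sqrt(305)/305))*(-1/26489) = (-407/504 + 6*sqrt(305)/305)*(-1/26489) = 407/13350456 - 6*sqrt(305)/8079145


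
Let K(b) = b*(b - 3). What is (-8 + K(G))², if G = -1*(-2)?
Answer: 100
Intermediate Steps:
G = 2
K(b) = b*(-3 + b)
(-8 + K(G))² = (-8 + 2*(-3 + 2))² = (-8 + 2*(-1))² = (-8 - 2)² = (-10)² = 100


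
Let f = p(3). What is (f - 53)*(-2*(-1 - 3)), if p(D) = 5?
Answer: -384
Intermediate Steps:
f = 5
(f - 53)*(-2*(-1 - 3)) = (5 - 53)*(-2*(-1 - 3)) = -(-96)*(-4) = -48*8 = -384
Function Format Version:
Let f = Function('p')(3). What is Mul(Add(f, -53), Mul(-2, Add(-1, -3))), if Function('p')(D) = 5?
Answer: -384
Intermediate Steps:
f = 5
Mul(Add(f, -53), Mul(-2, Add(-1, -3))) = Mul(Add(5, -53), Mul(-2, Add(-1, -3))) = Mul(-48, Mul(-2, -4)) = Mul(-48, 8) = -384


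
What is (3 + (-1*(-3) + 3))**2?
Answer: 81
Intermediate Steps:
(3 + (-1*(-3) + 3))**2 = (3 + (3 + 3))**2 = (3 + 6)**2 = 9**2 = 81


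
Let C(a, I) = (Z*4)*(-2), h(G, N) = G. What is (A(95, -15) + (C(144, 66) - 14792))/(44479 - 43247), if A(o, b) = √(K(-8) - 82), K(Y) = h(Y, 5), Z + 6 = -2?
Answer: -263/22 + 3*I*√10/1232 ≈ -11.955 + 0.0077004*I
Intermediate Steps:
Z = -8 (Z = -6 - 2 = -8)
K(Y) = Y
C(a, I) = 64 (C(a, I) = -8*4*(-2) = -32*(-2) = 64)
A(o, b) = 3*I*√10 (A(o, b) = √(-8 - 82) = √(-90) = 3*I*√10)
(A(95, -15) + (C(144, 66) - 14792))/(44479 - 43247) = (3*I*√10 + (64 - 14792))/(44479 - 43247) = (3*I*√10 - 14728)/1232 = (-14728 + 3*I*√10)*(1/1232) = -263/22 + 3*I*√10/1232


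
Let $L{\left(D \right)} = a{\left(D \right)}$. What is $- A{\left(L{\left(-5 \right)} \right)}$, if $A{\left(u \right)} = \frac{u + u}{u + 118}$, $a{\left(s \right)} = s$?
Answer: $\frac{10}{113} \approx 0.088496$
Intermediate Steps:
$L{\left(D \right)} = D$
$A{\left(u \right)} = \frac{2 u}{118 + u}$
$- A{\left(L{\left(-5 \right)} \right)} = - \frac{2 \left(-5\right)}{118 - 5} = - \frac{2 \left(-5\right)}{113} = \left(-1\right) \left(- \frac{10}{113}\right) = \frac{10}{113}$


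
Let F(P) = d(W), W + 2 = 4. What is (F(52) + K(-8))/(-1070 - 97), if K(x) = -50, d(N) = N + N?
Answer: 46/1167 ≈ 0.039417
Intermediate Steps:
W = 2 (W = -2 + 4 = 2)
d(N) = 2*N
F(P) = 4 (F(P) = 2*2 = 4)
(F(52) + K(-8))/(-1070 - 97) = (4 - 50)/(-1070 - 97) = -46/(-1167) = -46*(-1/1167) = 46/1167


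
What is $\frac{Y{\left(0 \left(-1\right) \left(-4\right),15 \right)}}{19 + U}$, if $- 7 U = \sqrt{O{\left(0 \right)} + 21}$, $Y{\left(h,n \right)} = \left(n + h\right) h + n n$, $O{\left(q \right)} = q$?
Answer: $\frac{29925}{2524} + \frac{225 \sqrt{21}}{2524} \approx 12.265$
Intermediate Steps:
$Y{\left(h,n \right)} = n^{2} + h \left(h + n\right)$ ($Y{\left(h,n \right)} = \left(h + n\right) h + n^{2} = h \left(h + n\right) + n^{2} = n^{2} + h \left(h + n\right)$)
$U = - \frac{\sqrt{21}}{7}$ ($U = - \frac{\sqrt{0 + 21}}{7} = - \frac{\sqrt{21}}{7} \approx -0.65465$)
$\frac{Y{\left(0 \left(-1\right) \left(-4\right),15 \right)}}{19 + U} = \frac{\left(0 \left(-1\right) \left(-4\right)\right)^{2} + 15^{2} + 0 \left(-1\right) \left(-4\right) 15}{19 - \frac{\sqrt{21}}{7}} = \frac{\left(0 \left(-4\right)\right)^{2} + 225 + 0 \left(-4\right) 15}{19 - \frac{\sqrt{21}}{7}} = \frac{0^{2} + 225 + 0 \cdot 15}{19 - \frac{\sqrt{21}}{7}} = \frac{0 + 225 + 0}{19 - \frac{\sqrt{21}}{7}} = \frac{1}{19 - \frac{\sqrt{21}}{7}} \cdot 225 = \frac{225}{19 - \frac{\sqrt{21}}{7}}$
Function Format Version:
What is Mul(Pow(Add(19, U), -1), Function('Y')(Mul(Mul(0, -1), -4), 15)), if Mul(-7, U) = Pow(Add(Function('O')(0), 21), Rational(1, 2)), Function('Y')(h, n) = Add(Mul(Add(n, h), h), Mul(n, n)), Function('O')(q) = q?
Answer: Add(Rational(29925, 2524), Mul(Rational(225, 2524), Pow(21, Rational(1, 2)))) ≈ 12.265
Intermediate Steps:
Function('Y')(h, n) = Add(Pow(n, 2), Mul(h, Add(h, n))) (Function('Y')(h, n) = Add(Mul(Add(h, n), h), Pow(n, 2)) = Add(Mul(h, Add(h, n)), Pow(n, 2)) = Add(Pow(n, 2), Mul(h, Add(h, n))))
U = Mul(Rational(-1, 7), Pow(21, Rational(1, 2))) (U = Mul(Rational(-1, 7), Pow(Add(0, 21), Rational(1, 2))) = Mul(Rational(-1, 7), Pow(21, Rational(1, 2))) ≈ -0.65465)
Mul(Pow(Add(19, U), -1), Function('Y')(Mul(Mul(0, -1), -4), 15)) = Mul(Pow(Add(19, Mul(Rational(-1, 7), Pow(21, Rational(1, 2)))), -1), Add(Pow(Mul(Mul(0, -1), -4), 2), Pow(15, 2), Mul(Mul(Mul(0, -1), -4), 15))) = Mul(Pow(Add(19, Mul(Rational(-1, 7), Pow(21, Rational(1, 2)))), -1), Add(Pow(Mul(0, -4), 2), 225, Mul(Mul(0, -4), 15))) = Mul(Pow(Add(19, Mul(Rational(-1, 7), Pow(21, Rational(1, 2)))), -1), Add(Pow(0, 2), 225, Mul(0, 15))) = Mul(Pow(Add(19, Mul(Rational(-1, 7), Pow(21, Rational(1, 2)))), -1), Add(0, 225, 0)) = Mul(Pow(Add(19, Mul(Rational(-1, 7), Pow(21, Rational(1, 2)))), -1), 225) = Mul(225, Pow(Add(19, Mul(Rational(-1, 7), Pow(21, Rational(1, 2)))), -1))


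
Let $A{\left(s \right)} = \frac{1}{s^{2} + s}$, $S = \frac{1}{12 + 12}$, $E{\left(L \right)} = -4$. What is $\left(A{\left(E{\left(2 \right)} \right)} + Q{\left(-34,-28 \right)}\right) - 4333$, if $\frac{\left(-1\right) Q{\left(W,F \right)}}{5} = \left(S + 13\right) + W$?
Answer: $- \frac{33825}{8} \approx -4228.1$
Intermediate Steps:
$S = \frac{1}{24} \approx 0.041667$
$Q{\left(W,F \right)} = - \frac{1565}{24} - 5 W$ ($Q{\left(W,F \right)} = - 5 \left(\left(\frac{1}{24} + 13\right) + W\right) = - 5 \left(\frac{313}{24} + W\right) = - \frac{1565}{24} - 5 W$)
$A{\left(s \right)} = \frac{1}{s + s^{2}}$
$\left(A{\left(E{\left(2 \right)} \right)} + Q{\left(-34,-28 \right)}\right) - 4333 = \left(\frac{1}{\left(-4\right) \left(1 - 4\right)} - - \frac{2515}{24}\right) - 4333 = \left(- \frac{1}{4 \left(-3\right)} + \left(- \frac{1565}{24} + 170\right)\right) - 4333 = \left(\left(- \frac{1}{4}\right) \left(- \frac{1}{3}\right) + \frac{2515}{24}\right) - 4333 = \left(\frac{1}{12} + \frac{2515}{24}\right) - 4333 = \frac{839}{8} - 4333 = - \frac{33825}{8}$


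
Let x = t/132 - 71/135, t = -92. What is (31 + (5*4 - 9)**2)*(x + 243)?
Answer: 54573928/1485 ≈ 36750.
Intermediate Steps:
x = -1816/1485 (x = -92/132 - 71/135 = -92*1/132 - 71*1/135 = -23/33 - 71/135 = -1816/1485 ≈ -1.2229)
(31 + (5*4 - 9)**2)*(x + 243) = (31 + (5*4 - 9)**2)*(-1816/1485 + 243) = (31 + (20 - 9)**2)*(359039/1485) = (31 + 11**2)*(359039/1485) = (31 + 121)*(359039/1485) = 152*(359039/1485) = 54573928/1485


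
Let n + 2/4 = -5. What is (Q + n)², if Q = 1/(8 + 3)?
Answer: 14161/484 ≈ 29.258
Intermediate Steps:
n = -11/2 (n = -½ - 5 = -11/2 ≈ -5.5000)
Q = 1/11 ≈ 0.090909
(Q + n)² = (1/11 - 11/2)² = (-119/22)² = 14161/484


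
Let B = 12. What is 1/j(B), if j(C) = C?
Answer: 1/12 ≈ 0.083333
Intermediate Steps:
1/j(B) = 1/12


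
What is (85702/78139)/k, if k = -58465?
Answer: -85702/4568396635 ≈ -1.8760e-5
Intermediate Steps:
(85702/78139)/k = (85702/78139)/(-58465) = (85702*(1/78139))*(-1/58465) = (85702/78139)*(-1/58465) = -85702/4568396635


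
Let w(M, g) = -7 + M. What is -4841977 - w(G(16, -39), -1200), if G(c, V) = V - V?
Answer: -4841970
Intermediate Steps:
G(c, V) = 0
-4841977 - w(G(16, -39), -1200) = -4841977 - (-7 + 0) = -4841977 - 1*(-7) = -4841977 + 7 = -4841970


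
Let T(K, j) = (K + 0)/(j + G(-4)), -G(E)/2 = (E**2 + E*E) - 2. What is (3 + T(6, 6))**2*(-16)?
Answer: -10816/81 ≈ -133.53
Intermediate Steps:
G(E) = 4 - 4*E**2 (G(E) = -2*((E**2 + E*E) - 2) = -2*((E**2 + E**2) - 2) = -2*(2*E**2 - 2) = -2*(-2 + 2*E**2) = 4 - 4*E**2)
T(K, j) = K/(-60 + j) (T(K, j) = (K + 0)/(j + (4 - 4*(-4)**2)) = K/(j + (4 - 4*16)) = K/(j + (4 - 64)) = K/(j - 60) = K/(-60 + j))
(3 + T(6, 6))**2*(-16) = (3 + 6/(-60 + 6))**2*(-16) = (3 + 6/(-54))**2*(-16) = (3 + 6*(-1/54))**2*(-16) = (3 - 1/9)**2*(-16) = (26/9)**2*(-16) = (676/81)*(-16) = -10816/81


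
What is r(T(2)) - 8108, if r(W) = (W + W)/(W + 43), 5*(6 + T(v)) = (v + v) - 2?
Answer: -1516252/187 ≈ -8108.3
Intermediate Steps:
T(v) = -32/5 + 2*v/5 (T(v) = -6 + ((v + v) - 2)/5 = -6 + (2*v - 2)/5 = -6 + (-2 + 2*v)/5 = -6 + (-⅖ + 2*v/5) = -32/5 + 2*v/5)
r(W) = 2*W/(43 + W) (r(W) = (2*W)/(43 + W) = 2*W/(43 + W))
r(T(2)) - 8108 = 2*(-32/5 + (⅖)*2)/(43 + (-32/5 + (⅖)*2)) - 8108 = 2*(-32/5 + ⅘)/(43 + (-32/5 + ⅘)) - 8108 = 2*(-28/5)/(43 - 28/5) - 8108 = 2*(-28/5)/(187/5) - 8108 = 2*(-28/5)*(5/187) - 8108 = -56/187 - 8108 = -1516252/187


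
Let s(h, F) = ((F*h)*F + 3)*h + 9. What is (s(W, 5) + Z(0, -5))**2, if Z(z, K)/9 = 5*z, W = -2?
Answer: 10609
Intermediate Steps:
Z(z, K) = 45*z (Z(z, K) = 9*(5*z) = 45*z)
s(h, F) = 9 + h*(3 + h*F**2) (s(h, F) = (h*F**2 + 3)*h + 9 = (3 + h*F**2)*h + 9 = h*(3 + h*F**2) + 9 = 9 + h*(3 + h*F**2))
(s(W, 5) + Z(0, -5))**2 = ((9 + 3*(-2) + 5**2*(-2)**2) + 45*0)**2 = ((9 - 6 + 25*4) + 0)**2 = ((9 - 6 + 100) + 0)**2 = (103 + 0)**2 = 103**2 = 10609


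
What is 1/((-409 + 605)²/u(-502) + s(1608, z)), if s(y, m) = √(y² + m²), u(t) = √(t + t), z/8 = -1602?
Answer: 251/(8*(753*√289645 - 2401*I*√251)) ≈ 7.6744e-5 + 7.2036e-6*I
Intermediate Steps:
z = -12816 (z = 8*(-1602) = -12816)
u(t) = √2*√t (u(t) = √(2*t) = √2*√t)
s(y, m) = √(m² + y²)
1/((-409 + 605)²/u(-502) + s(1608, z)) = 1/((-409 + 605)²/((√2*√(-502))) + √((-12816)² + 1608²)) = 1/(196²/((√2*(I*√502))) + √(164249856 + 2585664)) = 1/(38416/((2*I*√251)) + √166835520) = 1/(38416*(-I*√251/502) + 24*√289645) = 1/(-19208*I*√251/251 + 24*√289645) = 1/(24*√289645 - 19208*I*√251/251)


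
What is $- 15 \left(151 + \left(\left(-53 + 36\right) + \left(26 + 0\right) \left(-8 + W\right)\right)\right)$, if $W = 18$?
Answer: $-5910$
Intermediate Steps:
$- 15 \left(151 + \left(\left(-53 + 36\right) + \left(26 + 0\right) \left(-8 + W\right)\right)\right) = - 15 \left(151 + \left(\left(-53 + 36\right) + \left(26 + 0\right) \left(-8 + 18\right)\right)\right) = - 15 \left(151 + \left(-17 + 26 \cdot 10\right)\right) = - 15 \left(151 + \left(-17 + 260\right)\right) = - 15 \left(151 + 243\right) = \left(-15\right) 394 = -5910$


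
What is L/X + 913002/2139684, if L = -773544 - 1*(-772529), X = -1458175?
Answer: 44449615687/104001123890 ≈ 0.42740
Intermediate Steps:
L = -1015 (L = -773544 + 772529 = -1015)
L/X + 913002/2139684 = -1015/(-1458175) + 913002/2139684 = -1015*(-1/1458175) + 913002*(1/2139684) = 203/291635 + 152167/356614 = 44449615687/104001123890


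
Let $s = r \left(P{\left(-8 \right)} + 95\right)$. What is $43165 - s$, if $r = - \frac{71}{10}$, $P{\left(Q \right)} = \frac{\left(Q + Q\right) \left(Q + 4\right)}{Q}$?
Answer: $\frac{437827}{10} \approx 43783.0$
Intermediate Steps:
$P{\left(Q \right)} = 8 + 2 Q$ ($P{\left(Q \right)} = \frac{2 Q \left(4 + Q\right)}{Q} = 8 + 2 Q$)
$r = - \frac{71}{10}$ ($r = \left(-71\right) \frac{1}{10} = - \frac{71}{10} \approx -7.1$)
$s = - \frac{6177}{10}$ ($s = - \frac{71 \left(\left(8 + 2 \left(-8\right)\right) + 95\right)}{10} = - \frac{71 \left(\left(8 - 16\right) + 95\right)}{10} = - \frac{71 \left(-8 + 95\right)}{10} = \left(- \frac{71}{10}\right) 87 = - \frac{6177}{10} \approx -617.7$)
$43165 - s = 43165 - - \frac{6177}{10} = 43165 + \frac{6177}{10} = \frac{437827}{10}$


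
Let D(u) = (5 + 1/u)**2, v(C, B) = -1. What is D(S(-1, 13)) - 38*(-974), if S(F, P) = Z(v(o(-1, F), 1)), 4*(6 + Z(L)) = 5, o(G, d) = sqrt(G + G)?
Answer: 13369613/361 ≈ 37035.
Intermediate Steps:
o(G, d) = sqrt(2)*sqrt(G) (o(G, d) = sqrt(2*G) = sqrt(2)*sqrt(G))
Z(L) = -19/4 (Z(L) = -6 + (1/4)*5 = -6 + 5/4 = -19/4)
S(F, P) = -19/4
D(S(-1, 13)) - 38*(-974) = (1 + 5*(-19/4))**2/(-19/4)**2 - 38*(-974) = 16*(1 - 95/4)**2/361 - 1*(-37012) = 16*(-91/4)**2/361 + 37012 = (16/361)*(8281/16) + 37012 = 8281/361 + 37012 = 13369613/361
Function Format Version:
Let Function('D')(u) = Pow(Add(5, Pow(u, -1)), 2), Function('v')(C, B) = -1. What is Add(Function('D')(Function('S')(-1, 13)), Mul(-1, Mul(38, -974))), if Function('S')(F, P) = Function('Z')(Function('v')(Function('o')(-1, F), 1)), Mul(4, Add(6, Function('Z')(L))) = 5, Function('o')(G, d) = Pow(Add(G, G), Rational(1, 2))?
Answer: Rational(13369613, 361) ≈ 37035.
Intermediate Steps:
Function('o')(G, d) = Mul(Pow(2, Rational(1, 2)), Pow(G, Rational(1, 2))) (Function('o')(G, d) = Pow(Mul(2, G), Rational(1, 2)) = Mul(Pow(2, Rational(1, 2)), Pow(G, Rational(1, 2))))
Function('Z')(L) = Rational(-19, 4) (Function('Z')(L) = Add(-6, Mul(Rational(1, 4), 5)) = Add(-6, Rational(5, 4)) = Rational(-19, 4))
Function('S')(F, P) = Rational(-19, 4)
Add(Function('D')(Function('S')(-1, 13)), Mul(-1, Mul(38, -974))) = Add(Mul(Pow(Rational(-19, 4), -2), Pow(Add(1, Mul(5, Rational(-19, 4))), 2)), Mul(-1, Mul(38, -974))) = Add(Mul(Rational(16, 361), Pow(Add(1, Rational(-95, 4)), 2)), Mul(-1, -37012)) = Add(Mul(Rational(16, 361), Pow(Rational(-91, 4), 2)), 37012) = Add(Mul(Rational(16, 361), Rational(8281, 16)), 37012) = Add(Rational(8281, 361), 37012) = Rational(13369613, 361)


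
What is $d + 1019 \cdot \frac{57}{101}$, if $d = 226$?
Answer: $\frac{80909}{101} \approx 801.08$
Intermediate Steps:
$d + 1019 \cdot \frac{57}{101} = 226 + 1019 \cdot \frac{57}{101} = 226 + \frac{58083}{101} = \frac{80909}{101}$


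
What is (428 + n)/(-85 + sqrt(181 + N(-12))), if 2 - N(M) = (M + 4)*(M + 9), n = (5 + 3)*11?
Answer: -21930/3533 - 258*sqrt(159)/3533 ≈ -7.1280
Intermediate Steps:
n = 88 (n = 8*11 = 88)
N(M) = 2 - (4 + M)*(9 + M) (N(M) = 2 - (M + 4)*(M + 9) = 2 - (4 + M)*(9 + M))
(428 + n)/(-85 + sqrt(181 + N(-12))) = (428 + 88)/(-85 + sqrt(181 + (-34 - 1*(-12)**2 - 13*(-12)))) = 516/(-85 + sqrt(181 + (-34 - 1*144 + 156))) = 516/(-85 + sqrt(181 + (-34 - 144 + 156))) = 516/(-85 + sqrt(181 - 22)) = 516/(-85 + sqrt(159))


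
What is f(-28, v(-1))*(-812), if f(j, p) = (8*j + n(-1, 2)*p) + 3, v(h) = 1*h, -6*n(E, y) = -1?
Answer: 538762/3 ≈ 1.7959e+5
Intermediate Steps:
n(E, y) = ⅙ (n(E, y) = -⅙*(-1) = ⅙)
v(h) = h
f(j, p) = 3 + 8*j + p/6 (f(j, p) = (8*j + p/6) + 3 = 3 + 8*j + p/6)
f(-28, v(-1))*(-812) = (3 + 8*(-28) + (⅙)*(-1))*(-812) = (3 - 224 - ⅙)*(-812) = -1327/6*(-812) = 538762/3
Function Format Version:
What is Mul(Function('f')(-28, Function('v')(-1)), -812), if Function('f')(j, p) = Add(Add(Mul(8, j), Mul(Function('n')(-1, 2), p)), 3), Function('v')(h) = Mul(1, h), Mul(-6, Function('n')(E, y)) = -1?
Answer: Rational(538762, 3) ≈ 1.7959e+5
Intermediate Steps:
Function('n')(E, y) = Rational(1, 6) (Function('n')(E, y) = Mul(Rational(-1, 6), -1) = Rational(1, 6))
Function('v')(h) = h
Function('f')(j, p) = Add(3, Mul(8, j), Mul(Rational(1, 6), p)) (Function('f')(j, p) = Add(Add(Mul(8, j), Mul(Rational(1, 6), p)), 3) = Add(3, Mul(8, j), Mul(Rational(1, 6), p)))
Mul(Function('f')(-28, Function('v')(-1)), -812) = Mul(Add(3, Mul(8, -28), Mul(Rational(1, 6), -1)), -812) = Mul(Add(3, -224, Rational(-1, 6)), -812) = Mul(Rational(-1327, 6), -812) = Rational(538762, 3)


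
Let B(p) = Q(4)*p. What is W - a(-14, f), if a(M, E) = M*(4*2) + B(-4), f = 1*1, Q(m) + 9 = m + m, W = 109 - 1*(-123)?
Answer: 340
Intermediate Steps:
W = 232 (W = 109 + 123 = 232)
Q(m) = -9 + 2*m (Q(m) = -9 + (m + m) = -9 + 2*m)
B(p) = -p (B(p) = (-9 + 2*4)*p = (-9 + 8)*p = -p)
f = 1
a(M, E) = 4 + 8*M (a(M, E) = M*(4*2) - 1*(-4) = M*8 + 4 = 8*M + 4 = 4 + 8*M)
W - a(-14, f) = 232 - (4 + 8*(-14)) = 232 - (4 - 112) = 232 - 1*(-108) = 232 + 108 = 340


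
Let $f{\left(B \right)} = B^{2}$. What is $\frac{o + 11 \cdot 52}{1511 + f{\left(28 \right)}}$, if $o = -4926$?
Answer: $- \frac{4354}{2295} \approx -1.8972$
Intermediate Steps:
$\frac{o + 11 \cdot 52}{1511 + f{\left(28 \right)}} = \frac{-4926 + 11 \cdot 52}{1511 + 28^{2}} = \frac{-4926 + 572}{1511 + 784} = - \frac{4354}{2295}$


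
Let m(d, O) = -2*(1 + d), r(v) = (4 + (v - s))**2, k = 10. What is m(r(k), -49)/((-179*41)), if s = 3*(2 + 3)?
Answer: 4/7339 ≈ 0.00054503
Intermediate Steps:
s = 15 (s = 3*5 = 15)
r(v) = (-11 + v)**2 (r(v) = (4 + (v - 1*15))**2 = (4 + (v - 15))**2 = (4 + (-15 + v))**2 = (-11 + v)**2)
m(d, O) = -2 - 2*d
m(r(k), -49)/((-179*41)) = (-2 - 2*(-11 + 10)**2)/((-179*41)) = (-2 - 2*(-1)**2)/(-7339) = (-2 - 2*1)*(-1/7339) = (-2 - 2)*(-1/7339) = -4*(-1/7339) = 4/7339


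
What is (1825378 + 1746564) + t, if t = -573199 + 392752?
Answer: 3391495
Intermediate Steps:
t = -180447
(1825378 + 1746564) + t = (1825378 + 1746564) - 180447 = 3571942 - 180447 = 3391495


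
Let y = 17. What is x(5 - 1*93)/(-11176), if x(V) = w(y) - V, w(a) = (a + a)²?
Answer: -311/2794 ≈ -0.11131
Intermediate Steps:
w(a) = 4*a² (w(a) = (2*a)² = 4*a²)
x(V) = 1156 - V (x(V) = 4*17² - V = 4*289 - V = 1156 - V)
x(5 - 1*93)/(-11176) = (1156 - (5 - 1*93))/(-11176) = (1156 - (5 - 93))*(-1/11176) = (1156 - 1*(-88))*(-1/11176) = (1156 + 88)*(-1/11176) = 1244*(-1/11176) = -311/2794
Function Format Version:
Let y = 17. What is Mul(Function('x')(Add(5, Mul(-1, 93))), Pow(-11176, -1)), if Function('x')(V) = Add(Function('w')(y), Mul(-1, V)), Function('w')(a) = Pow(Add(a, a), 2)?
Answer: Rational(-311, 2794) ≈ -0.11131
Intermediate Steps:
Function('w')(a) = Mul(4, Pow(a, 2)) (Function('w')(a) = Pow(Mul(2, a), 2) = Mul(4, Pow(a, 2)))
Function('x')(V) = Add(1156, Mul(-1, V)) (Function('x')(V) = Add(Mul(4, Pow(17, 2)), Mul(-1, V)) = Add(Mul(4, 289), Mul(-1, V)) = Add(1156, Mul(-1, V)))
Mul(Function('x')(Add(5, Mul(-1, 93))), Pow(-11176, -1)) = Mul(Add(1156, Mul(-1, Add(5, Mul(-1, 93)))), Pow(-11176, -1)) = Mul(Add(1156, Mul(-1, Add(5, -93))), Rational(-1, 11176)) = Mul(Add(1156, Mul(-1, -88)), Rational(-1, 11176)) = Mul(Add(1156, 88), Rational(-1, 11176)) = Mul(1244, Rational(-1, 11176)) = Rational(-311, 2794)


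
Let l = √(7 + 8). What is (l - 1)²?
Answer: (1 - √15)² ≈ 8.2540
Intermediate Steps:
l = √15 ≈ 3.8730
(l - 1)² = (√15 - 1)² = (-1 + √15)²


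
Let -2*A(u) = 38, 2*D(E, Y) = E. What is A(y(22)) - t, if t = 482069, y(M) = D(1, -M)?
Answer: -482088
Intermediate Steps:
D(E, Y) = E/2
y(M) = 1/2 (y(M) = (1/2)*1 = 1/2)
A(u) = -19 (A(u) = -1/2*38 = -19)
A(y(22)) - t = -19 - 1*482069 = -19 - 482069 = -482088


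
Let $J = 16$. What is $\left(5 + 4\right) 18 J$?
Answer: $2592$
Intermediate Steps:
$\left(5 + 4\right) 18 J = \left(5 + 4\right) 18 \cdot 16 = 9 \cdot 18 \cdot 16 = 162 \cdot 16 = 2592$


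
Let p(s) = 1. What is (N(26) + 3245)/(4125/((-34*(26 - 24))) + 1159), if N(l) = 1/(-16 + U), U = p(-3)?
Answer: 3309832/1120305 ≈ 2.9544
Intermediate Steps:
U = 1
N(l) = -1/15 (N(l) = 1/(-16 + 1) = 1/(-15) = -1/15)
(N(26) + 3245)/(4125/((-34*(26 - 24))) + 1159) = (-1/15 + 3245)/(4125/((-34*(26 - 24))) + 1159) = 48674/(15*(4125/((-34*2)) + 1159)) = 48674/(15*(4125/(-68) + 1159)) = 48674/(15*(4125*(-1/68) + 1159)) = 48674/(15*(-4125/68 + 1159)) = 48674/(15*(74687/68)) = (48674/15)*(68/74687) = 3309832/1120305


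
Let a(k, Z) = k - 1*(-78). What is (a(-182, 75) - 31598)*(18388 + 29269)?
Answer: -1510822214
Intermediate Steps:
a(k, Z) = 78 + k (a(k, Z) = k + 78 = 78 + k)
(a(-182, 75) - 31598)*(18388 + 29269) = ((78 - 182) - 31598)*(18388 + 29269) = (-104 - 31598)*47657 = -31702*47657 = -1510822214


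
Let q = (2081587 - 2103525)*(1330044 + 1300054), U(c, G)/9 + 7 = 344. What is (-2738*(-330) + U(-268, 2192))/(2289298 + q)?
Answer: -906573/57696800626 ≈ -1.5713e-5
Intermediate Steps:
U(c, G) = 3033 (U(c, G) = -63 + 9*344 = -63 + 3096 = 3033)
q = -57699089924 (q = -21938*2630098 = -57699089924)
(-2738*(-330) + U(-268, 2192))/(2289298 + q) = (-2738*(-330) + 3033)/(2289298 - 57699089924) = (903540 + 3033)/(-57696800626) = 906573*(-1/57696800626) = -906573/57696800626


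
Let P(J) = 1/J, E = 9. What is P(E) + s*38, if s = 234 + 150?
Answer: 131329/9 ≈ 14592.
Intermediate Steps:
s = 384
P(E) + s*38 = 1/9 + 384*38 = 1/9 + 14592 = 131329/9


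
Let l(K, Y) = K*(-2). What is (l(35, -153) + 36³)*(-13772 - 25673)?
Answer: -1837584770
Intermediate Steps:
l(K, Y) = -2*K
(l(35, -153) + 36³)*(-13772 - 25673) = (-2*35 + 36³)*(-13772 - 25673) = (-70 + 46656)*(-39445) = 46586*(-39445) = -1837584770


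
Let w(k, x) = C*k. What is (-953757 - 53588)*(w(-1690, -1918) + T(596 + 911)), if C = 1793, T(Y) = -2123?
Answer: 3054565192085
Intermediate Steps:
w(k, x) = 1793*k
(-953757 - 53588)*(w(-1690, -1918) + T(596 + 911)) = (-953757 - 53588)*(1793*(-1690) - 2123) = -1007345*(-3030170 - 2123) = -1007345*(-3032293) = 3054565192085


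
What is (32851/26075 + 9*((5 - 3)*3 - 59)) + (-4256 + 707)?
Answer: -14992157/3725 ≈ -4024.7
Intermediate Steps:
(32851/26075 + 9*((5 - 3)*3 - 59)) + (-4256 + 707) = (32851*(1/26075) + 9*(2*3 - 59)) - 3549 = (4693/3725 + 9*(6 - 59)) - 3549 = (4693/3725 + 9*(-53)) - 3549 = (4693/3725 - 477) - 3549 = -1772132/3725 - 3549 = -14992157/3725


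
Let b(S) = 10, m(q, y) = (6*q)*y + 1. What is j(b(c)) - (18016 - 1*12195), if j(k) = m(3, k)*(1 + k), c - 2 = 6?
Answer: -3830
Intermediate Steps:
m(q, y) = 1 + 6*q*y (m(q, y) = 6*q*y + 1 = 1 + 6*q*y)
c = 8 (c = 2 + 6 = 8)
j(k) = (1 + k)*(1 + 18*k) (j(k) = (1 + 6*3*k)*(1 + k) = (1 + 18*k)*(1 + k) = (1 + k)*(1 + 18*k))
j(b(c)) - (18016 - 1*12195) = (1 + 10)*(1 + 18*10) - (18016 - 1*12195) = 11*(1 + 180) - (18016 - 12195) = 11*181 - 1*5821 = 1991 - 5821 = -3830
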